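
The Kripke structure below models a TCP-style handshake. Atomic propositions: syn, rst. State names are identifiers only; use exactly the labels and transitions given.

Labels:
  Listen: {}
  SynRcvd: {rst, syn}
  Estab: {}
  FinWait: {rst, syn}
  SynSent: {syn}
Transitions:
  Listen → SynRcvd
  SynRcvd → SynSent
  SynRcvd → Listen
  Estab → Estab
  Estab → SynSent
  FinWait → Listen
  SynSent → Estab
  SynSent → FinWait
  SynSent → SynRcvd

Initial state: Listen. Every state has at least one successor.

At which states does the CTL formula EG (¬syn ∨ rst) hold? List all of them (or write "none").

{Listen, SynRcvd, Estab, FinWait}

States satisfying ¬syn ∨ rst: {Listen, SynRcvd, Estab, FinWait}.
States satisfying EG (¬syn ∨ rst): {Listen, SynRcvd, Estab, FinWait}.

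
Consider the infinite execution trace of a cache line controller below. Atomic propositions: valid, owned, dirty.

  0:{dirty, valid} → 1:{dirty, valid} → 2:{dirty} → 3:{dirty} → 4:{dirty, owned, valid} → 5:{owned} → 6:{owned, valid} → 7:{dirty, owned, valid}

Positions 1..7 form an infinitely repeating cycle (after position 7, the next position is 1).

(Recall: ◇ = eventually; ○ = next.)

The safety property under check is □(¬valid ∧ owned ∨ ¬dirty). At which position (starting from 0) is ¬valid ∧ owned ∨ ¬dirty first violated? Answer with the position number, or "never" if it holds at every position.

At position 0 the labels are {dirty, valid}, so ¬valid ∧ owned ∨ ¬dirty is false there. This is the first violation.

0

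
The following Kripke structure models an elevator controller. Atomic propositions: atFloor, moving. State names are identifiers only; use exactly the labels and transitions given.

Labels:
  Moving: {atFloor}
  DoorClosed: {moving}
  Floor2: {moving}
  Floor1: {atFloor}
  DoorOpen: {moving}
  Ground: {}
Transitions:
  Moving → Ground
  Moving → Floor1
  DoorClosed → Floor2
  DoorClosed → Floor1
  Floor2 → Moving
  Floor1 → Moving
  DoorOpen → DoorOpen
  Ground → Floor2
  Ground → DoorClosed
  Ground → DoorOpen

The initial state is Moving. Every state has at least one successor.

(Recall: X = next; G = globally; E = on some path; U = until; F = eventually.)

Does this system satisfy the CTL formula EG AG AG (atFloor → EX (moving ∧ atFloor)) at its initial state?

Violated

States satisfying AG AG (atFloor → EX (moving ∧ atFloor)): {DoorOpen}.
States satisfying EG AG AG (atFloor → EX (moving ∧ atFloor)): {DoorOpen}.
No suitable path/successor from Moving witnesses the formula.
Moving ∉ Sat(EG AG AG (atFloor → EX (moving ∧ atFloor))).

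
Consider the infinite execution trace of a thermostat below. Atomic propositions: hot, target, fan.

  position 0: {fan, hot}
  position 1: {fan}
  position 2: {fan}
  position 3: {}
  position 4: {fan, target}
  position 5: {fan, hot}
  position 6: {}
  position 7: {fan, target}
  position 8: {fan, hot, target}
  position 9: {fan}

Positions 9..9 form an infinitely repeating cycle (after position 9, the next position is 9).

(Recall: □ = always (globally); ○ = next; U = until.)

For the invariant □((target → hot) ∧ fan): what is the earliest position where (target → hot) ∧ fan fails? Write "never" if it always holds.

3

Check (target → hot) ∧ fan at each position in order: 0 ✓, 1 ✓, 2 ✓.
At position 3 the labels are {}, so (target → hot) ∧ fan is false there. This is the first violation.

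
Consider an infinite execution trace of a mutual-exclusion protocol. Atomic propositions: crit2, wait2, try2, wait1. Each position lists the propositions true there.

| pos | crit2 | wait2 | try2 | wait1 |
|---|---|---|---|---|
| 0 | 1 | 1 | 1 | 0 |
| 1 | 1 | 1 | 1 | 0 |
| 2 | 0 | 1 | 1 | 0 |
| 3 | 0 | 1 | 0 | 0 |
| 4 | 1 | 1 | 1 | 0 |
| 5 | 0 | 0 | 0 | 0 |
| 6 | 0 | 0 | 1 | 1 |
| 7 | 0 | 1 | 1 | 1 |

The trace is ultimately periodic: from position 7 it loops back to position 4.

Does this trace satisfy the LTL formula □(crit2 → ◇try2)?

crit2 → ◇try2 holds at every position 0..7, and those are all positions ever visited, so □(crit2 → ◇try2) holds.
Positions where crit2 holds: 0, 1, 4.
Check ◇try2 at each: 0→ok, 1→ok, 4→ok.

Yes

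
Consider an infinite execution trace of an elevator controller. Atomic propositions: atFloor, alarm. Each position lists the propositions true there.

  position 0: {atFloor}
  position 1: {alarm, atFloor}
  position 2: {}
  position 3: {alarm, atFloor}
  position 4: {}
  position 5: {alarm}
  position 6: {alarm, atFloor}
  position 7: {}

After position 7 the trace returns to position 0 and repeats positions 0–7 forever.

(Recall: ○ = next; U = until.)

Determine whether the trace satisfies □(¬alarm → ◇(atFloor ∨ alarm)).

¬alarm → ◇(atFloor ∨ alarm) holds at every position 0..7, and those are all positions ever visited, so □(¬alarm → ◇(atFloor ∨ alarm)) holds.
Positions where ¬alarm holds: 0, 2, 4, 7.
Check ◇(atFloor ∨ alarm) at each: 0→ok, 2→ok, 4→ok, 7→ok.

Satisfied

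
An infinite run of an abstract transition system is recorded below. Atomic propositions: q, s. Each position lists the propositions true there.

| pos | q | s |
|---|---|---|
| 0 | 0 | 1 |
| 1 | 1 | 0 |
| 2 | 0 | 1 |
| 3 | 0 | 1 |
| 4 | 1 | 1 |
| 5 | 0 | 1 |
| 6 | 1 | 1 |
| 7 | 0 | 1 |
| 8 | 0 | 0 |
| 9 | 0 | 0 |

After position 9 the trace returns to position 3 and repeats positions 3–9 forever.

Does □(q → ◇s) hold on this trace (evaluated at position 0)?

q → ◇s holds at every position 0..9, and those are all positions ever visited, so □(q → ◇s) holds.
Positions where q holds: 1, 4, 6.
Check ◇s at each: 1→ok, 4→ok, 6→ok.

Satisfied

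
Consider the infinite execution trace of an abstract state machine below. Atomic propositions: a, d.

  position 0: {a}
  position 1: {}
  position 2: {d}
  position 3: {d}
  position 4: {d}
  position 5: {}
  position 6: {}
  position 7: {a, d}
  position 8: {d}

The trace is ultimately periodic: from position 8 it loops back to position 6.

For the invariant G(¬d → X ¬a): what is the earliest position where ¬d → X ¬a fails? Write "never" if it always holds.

6

Check ¬d → X ¬a at each position in order: 0 ✓, 1 ✓, 2 ✓, 3 ✓, 4 ✓, 5 ✓.
At position 6 the labels are {} and the next position 7 has {a, d}, so ¬d → X ¬a is false there. This is the first violation.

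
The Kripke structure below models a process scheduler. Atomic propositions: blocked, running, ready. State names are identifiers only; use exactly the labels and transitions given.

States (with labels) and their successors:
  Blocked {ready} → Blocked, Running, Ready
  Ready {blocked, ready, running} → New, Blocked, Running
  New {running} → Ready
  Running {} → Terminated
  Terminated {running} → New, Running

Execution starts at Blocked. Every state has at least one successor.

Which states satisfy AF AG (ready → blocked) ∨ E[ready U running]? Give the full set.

{Blocked, Ready, New, Terminated}

States satisfying AG (ready → blocked): ∅.
States satisfying AF AG (ready → blocked): ∅.
States satisfying ready: {Blocked, Ready}.
States satisfying running: {Ready, New, Terminated}.
States satisfying E[ready U running]: {Blocked, Ready, New, Terminated}.
States satisfying AF AG (ready → blocked) ∨ E[ready U running]: {Blocked, Ready, New, Terminated}.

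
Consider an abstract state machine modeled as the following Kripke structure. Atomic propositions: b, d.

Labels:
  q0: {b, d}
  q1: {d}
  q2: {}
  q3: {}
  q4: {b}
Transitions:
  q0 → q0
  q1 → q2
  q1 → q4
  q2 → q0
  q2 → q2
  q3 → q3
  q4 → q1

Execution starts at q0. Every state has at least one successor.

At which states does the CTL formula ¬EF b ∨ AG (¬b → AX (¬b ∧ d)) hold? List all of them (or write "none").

{q0, q3}

States satisfying b: {q0, q4}.
States satisfying EF b: {q0, q1, q2, q4}.
States satisfying ¬EF b: {q3}.
States satisfying ¬b → AX (¬b ∧ d): {q0, q4}.
States satisfying AG (¬b → AX (¬b ∧ d)): {q0}.
States satisfying ¬EF b ∨ AG (¬b → AX (¬b ∧ d)): {q0, q3}.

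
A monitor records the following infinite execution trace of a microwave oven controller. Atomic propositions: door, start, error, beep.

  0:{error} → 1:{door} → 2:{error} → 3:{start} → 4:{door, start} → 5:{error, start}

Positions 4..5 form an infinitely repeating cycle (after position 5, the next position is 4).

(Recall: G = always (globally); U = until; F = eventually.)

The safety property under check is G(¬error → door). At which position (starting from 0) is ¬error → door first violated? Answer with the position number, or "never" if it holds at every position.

3

Check ¬error → door at each position in order: 0 ✓, 1 ✓, 2 ✓.
At position 3 the labels are {start}, so ¬error → door is false there. This is the first violation.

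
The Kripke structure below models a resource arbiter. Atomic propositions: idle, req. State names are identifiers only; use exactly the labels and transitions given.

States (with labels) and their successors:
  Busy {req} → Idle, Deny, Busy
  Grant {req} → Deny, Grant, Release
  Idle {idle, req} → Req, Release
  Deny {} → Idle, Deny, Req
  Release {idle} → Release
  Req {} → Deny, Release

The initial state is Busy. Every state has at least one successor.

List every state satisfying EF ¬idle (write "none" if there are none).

States satisfying ¬idle: {Busy, Grant, Deny, Req}.
States satisfying EF ¬idle: {Busy, Grant, Idle, Deny, Req}.

{Busy, Grant, Idle, Deny, Req}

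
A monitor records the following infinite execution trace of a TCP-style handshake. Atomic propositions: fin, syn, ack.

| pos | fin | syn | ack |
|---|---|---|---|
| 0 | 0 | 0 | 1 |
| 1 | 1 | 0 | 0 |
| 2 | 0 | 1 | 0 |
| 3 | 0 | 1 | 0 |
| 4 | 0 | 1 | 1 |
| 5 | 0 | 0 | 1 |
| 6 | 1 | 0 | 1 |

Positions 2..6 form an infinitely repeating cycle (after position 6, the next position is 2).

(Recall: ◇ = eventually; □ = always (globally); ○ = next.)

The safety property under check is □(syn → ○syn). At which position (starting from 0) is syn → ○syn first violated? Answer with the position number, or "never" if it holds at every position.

4

Check syn → ○syn at each position in order: 0 ✓, 1 ✓, 2 ✓, 3 ✓.
At position 4 the labels are {ack, syn} and the next position 5 has {ack}, so syn → ○syn is false there. This is the first violation.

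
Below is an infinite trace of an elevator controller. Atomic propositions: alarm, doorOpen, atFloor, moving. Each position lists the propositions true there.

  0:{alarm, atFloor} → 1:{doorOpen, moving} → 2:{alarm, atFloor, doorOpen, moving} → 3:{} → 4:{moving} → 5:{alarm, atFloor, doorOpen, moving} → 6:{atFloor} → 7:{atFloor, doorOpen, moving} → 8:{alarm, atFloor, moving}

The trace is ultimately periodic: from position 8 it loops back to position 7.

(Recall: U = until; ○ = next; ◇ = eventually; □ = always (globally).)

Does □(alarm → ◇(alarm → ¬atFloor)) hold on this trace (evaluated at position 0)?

Yes

alarm → ◇(alarm → ¬atFloor) holds at every position 0..8, and those are all positions ever visited, so □(alarm → ◇(alarm → ¬atFloor)) holds.
Positions where alarm holds: 0, 2, 5, 8.
Check ◇(alarm → ¬atFloor) at each: 0→ok, 2→ok, 5→ok, 8→ok.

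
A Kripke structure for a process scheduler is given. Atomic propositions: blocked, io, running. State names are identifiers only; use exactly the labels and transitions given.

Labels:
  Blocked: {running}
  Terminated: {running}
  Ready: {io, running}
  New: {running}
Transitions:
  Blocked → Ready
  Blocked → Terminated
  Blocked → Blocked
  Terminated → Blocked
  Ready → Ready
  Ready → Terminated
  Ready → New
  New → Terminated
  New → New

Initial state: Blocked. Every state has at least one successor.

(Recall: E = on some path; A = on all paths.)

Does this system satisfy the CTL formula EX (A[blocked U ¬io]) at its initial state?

States satisfying A[blocked U ¬io]: {Blocked, Terminated, New}.
States satisfying EX (A[blocked U ¬io]): {Blocked, Terminated, Ready, New}.
Blocked ∈ Sat(EX (A[blocked U ¬io])).

Holds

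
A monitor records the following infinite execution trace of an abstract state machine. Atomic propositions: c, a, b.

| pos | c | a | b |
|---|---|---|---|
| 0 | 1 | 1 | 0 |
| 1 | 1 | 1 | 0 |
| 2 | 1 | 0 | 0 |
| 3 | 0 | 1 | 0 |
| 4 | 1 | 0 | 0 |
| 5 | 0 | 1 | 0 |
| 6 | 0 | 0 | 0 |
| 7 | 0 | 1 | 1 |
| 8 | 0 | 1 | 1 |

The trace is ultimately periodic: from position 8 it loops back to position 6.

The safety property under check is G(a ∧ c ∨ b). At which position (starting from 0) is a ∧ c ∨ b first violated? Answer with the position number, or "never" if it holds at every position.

Check a ∧ c ∨ b at each position in order: 0 ✓, 1 ✓.
At position 2 the labels are {c}, so a ∧ c ∨ b is false there. This is the first violation.

2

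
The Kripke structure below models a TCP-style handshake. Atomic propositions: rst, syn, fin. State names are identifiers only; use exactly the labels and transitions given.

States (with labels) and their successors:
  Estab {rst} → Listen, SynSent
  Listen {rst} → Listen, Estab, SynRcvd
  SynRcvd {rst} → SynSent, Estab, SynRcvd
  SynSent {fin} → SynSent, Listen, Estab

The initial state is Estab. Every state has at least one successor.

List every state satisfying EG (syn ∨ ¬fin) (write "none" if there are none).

States satisfying syn ∨ ¬fin: {Estab, Listen, SynRcvd}.
States satisfying EG (syn ∨ ¬fin): {Estab, Listen, SynRcvd}.

{Estab, Listen, SynRcvd}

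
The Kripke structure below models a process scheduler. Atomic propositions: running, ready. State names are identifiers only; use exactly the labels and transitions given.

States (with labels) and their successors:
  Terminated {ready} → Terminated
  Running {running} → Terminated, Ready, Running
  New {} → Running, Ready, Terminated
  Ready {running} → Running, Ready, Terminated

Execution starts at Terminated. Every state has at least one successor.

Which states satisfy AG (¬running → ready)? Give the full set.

States satisfying ¬running → ready: {Terminated, Running, Ready}.
States satisfying AG (¬running → ready): {Terminated, Running, Ready}.

{Terminated, Running, Ready}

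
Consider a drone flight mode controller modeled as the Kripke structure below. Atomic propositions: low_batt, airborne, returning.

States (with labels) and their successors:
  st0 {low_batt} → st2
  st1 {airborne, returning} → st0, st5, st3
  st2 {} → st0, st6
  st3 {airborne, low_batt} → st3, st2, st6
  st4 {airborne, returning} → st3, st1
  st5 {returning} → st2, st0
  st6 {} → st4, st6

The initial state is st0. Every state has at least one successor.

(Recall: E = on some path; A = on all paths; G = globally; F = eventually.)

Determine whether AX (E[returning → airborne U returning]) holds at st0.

Satisfied

States satisfying E[returning → airborne U returning]: {st0, st1, st2, st3, st4, st5, st6}.
States satisfying AX (E[returning → airborne U returning]): {st0, st1, st2, st3, st4, st5, st6}.
st0 ∈ Sat(AX (E[returning → airborne U returning])).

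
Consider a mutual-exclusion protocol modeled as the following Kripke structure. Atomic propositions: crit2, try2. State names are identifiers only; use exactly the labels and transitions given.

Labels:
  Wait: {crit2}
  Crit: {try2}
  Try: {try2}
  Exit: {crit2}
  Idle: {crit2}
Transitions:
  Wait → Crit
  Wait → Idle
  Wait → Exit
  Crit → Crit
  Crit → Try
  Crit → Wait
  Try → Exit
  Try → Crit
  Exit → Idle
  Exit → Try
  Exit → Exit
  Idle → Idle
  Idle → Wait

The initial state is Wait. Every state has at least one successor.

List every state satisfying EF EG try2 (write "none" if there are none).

States satisfying EG try2: {Crit, Try}.
States satisfying EF EG try2: {Wait, Crit, Try, Exit, Idle}.

{Wait, Crit, Try, Exit, Idle}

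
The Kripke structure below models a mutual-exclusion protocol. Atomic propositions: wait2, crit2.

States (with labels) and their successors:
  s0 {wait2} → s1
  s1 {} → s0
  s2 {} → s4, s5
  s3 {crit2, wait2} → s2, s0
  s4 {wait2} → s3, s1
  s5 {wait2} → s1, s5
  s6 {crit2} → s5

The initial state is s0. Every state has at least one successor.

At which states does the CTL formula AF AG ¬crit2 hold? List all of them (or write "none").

States satisfying AG ¬crit2: {s0, s1, s5}.
States satisfying AF AG ¬crit2: {s0, s1, s5, s6}.

{s0, s1, s5, s6}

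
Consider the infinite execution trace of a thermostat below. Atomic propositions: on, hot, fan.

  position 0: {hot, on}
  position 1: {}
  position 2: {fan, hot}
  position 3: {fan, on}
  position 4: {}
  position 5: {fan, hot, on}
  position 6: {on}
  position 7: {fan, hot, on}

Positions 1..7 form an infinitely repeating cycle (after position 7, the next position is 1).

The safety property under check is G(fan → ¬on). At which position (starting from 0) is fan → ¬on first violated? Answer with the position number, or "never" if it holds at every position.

3

Check fan → ¬on at each position in order: 0 ✓, 1 ✓, 2 ✓.
At position 3 the labels are {fan, on}, so fan → ¬on is false there. This is the first violation.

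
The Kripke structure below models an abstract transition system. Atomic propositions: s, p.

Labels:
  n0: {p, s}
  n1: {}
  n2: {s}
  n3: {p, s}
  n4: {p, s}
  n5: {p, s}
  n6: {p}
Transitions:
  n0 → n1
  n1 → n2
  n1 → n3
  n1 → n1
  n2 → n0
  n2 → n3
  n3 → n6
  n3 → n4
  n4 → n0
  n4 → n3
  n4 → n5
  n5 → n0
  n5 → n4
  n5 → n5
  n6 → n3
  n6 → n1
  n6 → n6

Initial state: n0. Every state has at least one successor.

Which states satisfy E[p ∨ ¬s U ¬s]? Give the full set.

States satisfying p ∨ ¬s: {n0, n1, n3, n4, n5, n6}.
States satisfying ¬s: {n1, n6}.
States satisfying E[p ∨ ¬s U ¬s]: {n0, n1, n3, n4, n5, n6}.

{n0, n1, n3, n4, n5, n6}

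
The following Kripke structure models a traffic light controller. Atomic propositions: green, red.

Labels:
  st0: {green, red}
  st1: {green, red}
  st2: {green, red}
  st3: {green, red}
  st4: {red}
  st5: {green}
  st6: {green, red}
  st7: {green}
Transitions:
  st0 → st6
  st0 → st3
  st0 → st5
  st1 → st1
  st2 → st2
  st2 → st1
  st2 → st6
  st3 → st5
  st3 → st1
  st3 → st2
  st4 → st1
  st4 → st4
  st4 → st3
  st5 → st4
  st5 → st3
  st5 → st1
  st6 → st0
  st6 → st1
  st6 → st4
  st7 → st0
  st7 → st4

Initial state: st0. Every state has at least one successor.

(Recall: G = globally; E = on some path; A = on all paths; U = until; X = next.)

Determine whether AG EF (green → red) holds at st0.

States satisfying EF (green → red): {st0, st1, st2, st3, st4, st5, st6, st7}.
States satisfying AG EF (green → red): {st0, st1, st2, st3, st4, st5, st6, st7}.
Every state reachable from st0 satisfies EF (green → red).
st0 ∈ Sat(AG EF (green → red)).

Yes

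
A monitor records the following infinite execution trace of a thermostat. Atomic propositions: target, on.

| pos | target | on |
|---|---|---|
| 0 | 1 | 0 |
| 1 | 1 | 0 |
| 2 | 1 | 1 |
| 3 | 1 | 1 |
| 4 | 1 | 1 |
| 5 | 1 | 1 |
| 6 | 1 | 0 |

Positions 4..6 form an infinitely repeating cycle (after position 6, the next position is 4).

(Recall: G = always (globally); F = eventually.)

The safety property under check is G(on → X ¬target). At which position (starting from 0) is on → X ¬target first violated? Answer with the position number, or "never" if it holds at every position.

2

Check on → X ¬target at each position in order: 0 ✓, 1 ✓.
At position 2 the labels are {on, target} and the next position 3 has {on, target}, so on → X ¬target is false there. This is the first violation.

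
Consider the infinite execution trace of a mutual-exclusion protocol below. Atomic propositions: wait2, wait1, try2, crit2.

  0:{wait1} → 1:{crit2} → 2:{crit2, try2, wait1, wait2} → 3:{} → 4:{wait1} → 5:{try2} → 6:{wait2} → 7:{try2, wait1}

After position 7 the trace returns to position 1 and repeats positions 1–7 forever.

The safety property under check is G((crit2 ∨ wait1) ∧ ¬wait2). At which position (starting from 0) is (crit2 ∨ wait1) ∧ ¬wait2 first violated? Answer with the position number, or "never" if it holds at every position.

Check (crit2 ∨ wait1) ∧ ¬wait2 at each position in order: 0 ✓, 1 ✓.
At position 2 the labels are {crit2, try2, wait1, wait2}, so (crit2 ∨ wait1) ∧ ¬wait2 is false there. This is the first violation.

2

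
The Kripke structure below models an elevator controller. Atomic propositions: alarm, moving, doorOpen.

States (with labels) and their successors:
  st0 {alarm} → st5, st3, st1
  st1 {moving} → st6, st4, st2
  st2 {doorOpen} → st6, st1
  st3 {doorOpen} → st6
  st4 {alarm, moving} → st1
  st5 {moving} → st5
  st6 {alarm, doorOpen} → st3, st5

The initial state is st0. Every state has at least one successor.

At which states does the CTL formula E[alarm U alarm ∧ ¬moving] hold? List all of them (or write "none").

States satisfying alarm: {st0, st4, st6}.
States satisfying alarm ∧ ¬moving: {st0, st6}.
States satisfying E[alarm U alarm ∧ ¬moving]: {st0, st6}.

{st0, st6}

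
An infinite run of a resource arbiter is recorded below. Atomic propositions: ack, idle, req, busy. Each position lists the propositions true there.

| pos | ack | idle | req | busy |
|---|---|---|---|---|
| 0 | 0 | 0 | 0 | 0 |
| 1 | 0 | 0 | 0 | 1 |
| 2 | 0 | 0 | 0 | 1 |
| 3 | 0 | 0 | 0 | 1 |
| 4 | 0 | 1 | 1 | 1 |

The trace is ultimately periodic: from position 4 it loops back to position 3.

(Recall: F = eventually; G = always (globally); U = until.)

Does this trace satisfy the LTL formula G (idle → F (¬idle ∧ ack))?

idle → F (¬idle ∧ ack) must hold at every position from 0 onward. It fails at position 4, so G (idle → F (¬idle ∧ ack)) is false.
Positions where idle holds: 4.
Check F (¬idle ∧ ack) at each: 4→fails.

Does not hold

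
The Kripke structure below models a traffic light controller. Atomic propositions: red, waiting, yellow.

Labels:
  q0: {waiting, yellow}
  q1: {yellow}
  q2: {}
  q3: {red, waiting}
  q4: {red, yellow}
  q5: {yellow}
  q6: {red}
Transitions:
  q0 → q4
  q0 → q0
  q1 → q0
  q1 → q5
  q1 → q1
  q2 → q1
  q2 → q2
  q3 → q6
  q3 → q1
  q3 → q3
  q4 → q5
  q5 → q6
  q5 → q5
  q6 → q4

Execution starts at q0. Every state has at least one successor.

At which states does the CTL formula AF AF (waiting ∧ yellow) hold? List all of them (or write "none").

States satisfying AF (waiting ∧ yellow): {q0}.
States satisfying AF AF (waiting ∧ yellow): {q0}.

{q0}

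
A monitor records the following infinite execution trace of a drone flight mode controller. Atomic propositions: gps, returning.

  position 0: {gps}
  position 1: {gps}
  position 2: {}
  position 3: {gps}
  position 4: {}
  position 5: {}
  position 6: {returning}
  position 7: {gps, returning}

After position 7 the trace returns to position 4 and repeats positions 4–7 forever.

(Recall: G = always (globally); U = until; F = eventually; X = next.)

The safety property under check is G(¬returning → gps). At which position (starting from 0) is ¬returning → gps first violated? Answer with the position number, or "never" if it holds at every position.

Check ¬returning → gps at each position in order: 0 ✓, 1 ✓.
At position 2 the labels are {}, so ¬returning → gps is false there. This is the first violation.

2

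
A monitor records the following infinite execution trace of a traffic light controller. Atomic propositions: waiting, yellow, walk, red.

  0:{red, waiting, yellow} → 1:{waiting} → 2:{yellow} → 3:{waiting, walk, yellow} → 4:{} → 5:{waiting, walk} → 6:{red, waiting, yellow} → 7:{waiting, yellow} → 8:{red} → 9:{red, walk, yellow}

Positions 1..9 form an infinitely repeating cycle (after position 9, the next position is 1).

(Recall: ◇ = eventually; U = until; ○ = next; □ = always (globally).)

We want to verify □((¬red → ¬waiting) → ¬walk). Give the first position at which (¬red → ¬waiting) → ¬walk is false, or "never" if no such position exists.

Check (¬red → ¬waiting) → ¬walk at each position in order: 0 ✓, 1 ✓, 2 ✓, 3 ✓, 4 ✓, 5 ✓, 6 ✓, 7 ✓, 8 ✓.
At position 9 the labels are {red, walk, yellow}, so (¬red → ¬waiting) → ¬walk is false there. This is the first violation.

9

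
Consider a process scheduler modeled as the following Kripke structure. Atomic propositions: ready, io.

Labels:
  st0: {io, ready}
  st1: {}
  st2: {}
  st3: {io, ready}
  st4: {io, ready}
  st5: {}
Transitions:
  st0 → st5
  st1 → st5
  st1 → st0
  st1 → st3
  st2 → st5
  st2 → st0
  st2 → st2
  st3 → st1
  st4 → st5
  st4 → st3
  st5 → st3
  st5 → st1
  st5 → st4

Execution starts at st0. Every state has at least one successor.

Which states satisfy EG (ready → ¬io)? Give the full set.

States satisfying ready → ¬io: {st1, st2, st5}.
States satisfying EG (ready → ¬io): {st1, st2, st5}.

{st1, st2, st5}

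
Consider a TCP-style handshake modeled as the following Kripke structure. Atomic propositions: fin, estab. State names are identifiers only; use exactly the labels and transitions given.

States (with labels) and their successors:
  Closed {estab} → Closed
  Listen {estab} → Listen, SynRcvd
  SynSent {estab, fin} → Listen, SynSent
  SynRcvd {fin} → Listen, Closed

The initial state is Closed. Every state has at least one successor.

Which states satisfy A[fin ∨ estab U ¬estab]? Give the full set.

States satisfying fin ∨ estab: {Closed, Listen, SynSent, SynRcvd}.
States satisfying ¬estab: {SynRcvd}.
States satisfying A[fin ∨ estab U ¬estab]: {SynRcvd}.

{SynRcvd}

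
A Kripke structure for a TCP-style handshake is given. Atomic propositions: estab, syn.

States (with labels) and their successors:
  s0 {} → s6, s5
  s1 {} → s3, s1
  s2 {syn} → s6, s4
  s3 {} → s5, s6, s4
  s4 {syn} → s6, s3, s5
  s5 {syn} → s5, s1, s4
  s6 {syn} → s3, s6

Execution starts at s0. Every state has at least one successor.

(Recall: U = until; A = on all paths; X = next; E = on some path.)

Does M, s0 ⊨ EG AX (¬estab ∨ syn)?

States satisfying AX (¬estab ∨ syn): {s0, s1, s2, s3, s4, s5, s6}.
States satisfying EG AX (¬estab ∨ syn): {s0, s1, s2, s3, s4, s5, s6}.
s0 ∈ Sat(EG AX (¬estab ∨ syn)).

Satisfied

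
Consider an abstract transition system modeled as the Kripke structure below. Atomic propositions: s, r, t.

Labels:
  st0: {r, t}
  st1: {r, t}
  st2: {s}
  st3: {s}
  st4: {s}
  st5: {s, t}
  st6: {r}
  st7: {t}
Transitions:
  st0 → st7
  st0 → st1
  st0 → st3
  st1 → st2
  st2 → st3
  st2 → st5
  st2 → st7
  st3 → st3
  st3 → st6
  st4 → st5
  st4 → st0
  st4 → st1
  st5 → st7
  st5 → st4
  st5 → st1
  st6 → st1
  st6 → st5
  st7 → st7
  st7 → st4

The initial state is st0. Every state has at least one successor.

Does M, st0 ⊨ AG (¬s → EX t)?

States satisfying ¬s → EX t: {st0, st2, st3, st4, st5, st6, st7}.
States satisfying AG (¬s → EX t): ∅.
st1 is reachable from st0 and violates ¬s → EX t, so AG fails at st0.
st0 ∉ Sat(AG (¬s → EX t)).

Violated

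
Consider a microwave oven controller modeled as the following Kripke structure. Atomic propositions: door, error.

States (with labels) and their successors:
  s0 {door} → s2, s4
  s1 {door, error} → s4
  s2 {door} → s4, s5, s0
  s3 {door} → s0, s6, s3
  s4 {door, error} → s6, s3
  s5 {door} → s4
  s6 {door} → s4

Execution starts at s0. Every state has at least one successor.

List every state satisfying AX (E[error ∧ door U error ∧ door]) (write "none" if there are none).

States satisfying E[error ∧ door U error ∧ door]: {s1, s4}.
States satisfying AX (E[error ∧ door U error ∧ door]): {s1, s5, s6}.

{s1, s5, s6}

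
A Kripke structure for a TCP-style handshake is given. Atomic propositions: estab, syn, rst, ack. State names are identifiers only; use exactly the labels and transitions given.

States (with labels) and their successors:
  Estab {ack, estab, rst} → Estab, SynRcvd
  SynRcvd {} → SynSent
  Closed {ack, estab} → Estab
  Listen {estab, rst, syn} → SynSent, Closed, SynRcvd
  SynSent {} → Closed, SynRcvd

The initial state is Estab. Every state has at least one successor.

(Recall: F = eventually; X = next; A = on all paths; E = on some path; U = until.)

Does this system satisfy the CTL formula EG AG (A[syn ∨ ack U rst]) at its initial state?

No

States satisfying AG (A[syn ∨ ack U rst]): ∅.
States satisfying EG AG (A[syn ∨ ack U rst]): ∅.
No suitable path/successor from Estab witnesses the formula.
Estab ∉ Sat(EG AG (A[syn ∨ ack U rst])).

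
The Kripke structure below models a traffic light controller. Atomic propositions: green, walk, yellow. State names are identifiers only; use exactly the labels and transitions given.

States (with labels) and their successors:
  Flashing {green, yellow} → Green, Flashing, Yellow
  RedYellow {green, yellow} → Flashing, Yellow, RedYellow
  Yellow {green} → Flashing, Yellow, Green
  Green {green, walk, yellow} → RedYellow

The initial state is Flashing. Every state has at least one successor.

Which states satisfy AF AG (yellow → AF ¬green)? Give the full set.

none

States satisfying AG (yellow → AF ¬green): ∅.
States satisfying AF AG (yellow → AF ¬green): ∅.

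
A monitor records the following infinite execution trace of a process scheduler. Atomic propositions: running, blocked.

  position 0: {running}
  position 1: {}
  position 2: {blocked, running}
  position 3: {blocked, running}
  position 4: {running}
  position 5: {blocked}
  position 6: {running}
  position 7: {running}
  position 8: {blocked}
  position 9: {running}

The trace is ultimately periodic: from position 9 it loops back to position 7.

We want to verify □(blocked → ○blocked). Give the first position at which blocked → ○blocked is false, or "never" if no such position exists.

Check blocked → ○blocked at each position in order: 0 ✓, 1 ✓, 2 ✓.
At position 3 the labels are {blocked, running} and the next position 4 has {running}, so blocked → ○blocked is false there. This is the first violation.

3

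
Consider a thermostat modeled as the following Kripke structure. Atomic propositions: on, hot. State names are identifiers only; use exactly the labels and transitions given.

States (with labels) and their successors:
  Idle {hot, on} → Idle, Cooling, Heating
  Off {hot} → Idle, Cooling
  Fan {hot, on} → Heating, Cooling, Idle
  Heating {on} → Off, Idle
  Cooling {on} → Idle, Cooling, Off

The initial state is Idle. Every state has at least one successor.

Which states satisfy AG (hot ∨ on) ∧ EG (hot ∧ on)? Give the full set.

States satisfying hot ∨ on: {Idle, Off, Fan, Heating, Cooling}.
States satisfying AG (hot ∨ on): {Idle, Off, Fan, Heating, Cooling}.
States satisfying hot ∧ on: {Idle, Fan}.
States satisfying EG (hot ∧ on): {Idle, Fan}.
States satisfying AG (hot ∨ on) ∧ EG (hot ∧ on): {Idle, Fan}.

{Idle, Fan}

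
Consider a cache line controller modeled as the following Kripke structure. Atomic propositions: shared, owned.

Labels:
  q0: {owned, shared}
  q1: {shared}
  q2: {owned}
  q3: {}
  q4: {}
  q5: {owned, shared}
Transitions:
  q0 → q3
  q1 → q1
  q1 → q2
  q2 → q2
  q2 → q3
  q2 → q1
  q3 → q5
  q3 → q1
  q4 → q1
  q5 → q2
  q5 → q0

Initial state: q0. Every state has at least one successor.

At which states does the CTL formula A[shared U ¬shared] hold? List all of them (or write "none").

{q0, q2, q3, q4, q5}

States satisfying shared: {q0, q1, q5}.
States satisfying ¬shared: {q2, q3, q4}.
States satisfying A[shared U ¬shared]: {q0, q2, q3, q4, q5}.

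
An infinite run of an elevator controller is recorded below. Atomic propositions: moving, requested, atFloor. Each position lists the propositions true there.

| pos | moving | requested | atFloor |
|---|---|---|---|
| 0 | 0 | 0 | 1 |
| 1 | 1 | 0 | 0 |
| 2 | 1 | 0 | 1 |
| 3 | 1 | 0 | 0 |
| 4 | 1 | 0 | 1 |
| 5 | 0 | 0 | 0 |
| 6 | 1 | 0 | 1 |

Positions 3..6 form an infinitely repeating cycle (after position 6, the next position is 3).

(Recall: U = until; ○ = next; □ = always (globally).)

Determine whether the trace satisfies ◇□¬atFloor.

□¬atFloor is false at every position 0..6, so it never becomes true and ◇□¬atFloor fails.

No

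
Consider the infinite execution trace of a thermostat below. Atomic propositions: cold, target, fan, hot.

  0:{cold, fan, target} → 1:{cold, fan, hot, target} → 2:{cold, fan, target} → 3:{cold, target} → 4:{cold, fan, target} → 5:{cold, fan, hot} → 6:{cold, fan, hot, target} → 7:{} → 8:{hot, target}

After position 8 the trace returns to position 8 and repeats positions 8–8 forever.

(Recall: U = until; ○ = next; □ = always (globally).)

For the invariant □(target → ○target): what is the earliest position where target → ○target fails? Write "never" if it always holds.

Check target → ○target at each position in order: 0 ✓, 1 ✓, 2 ✓, 3 ✓.
At position 4 the labels are {cold, fan, target} and the next position 5 has {cold, fan, hot}, so target → ○target is false there. This is the first violation.

4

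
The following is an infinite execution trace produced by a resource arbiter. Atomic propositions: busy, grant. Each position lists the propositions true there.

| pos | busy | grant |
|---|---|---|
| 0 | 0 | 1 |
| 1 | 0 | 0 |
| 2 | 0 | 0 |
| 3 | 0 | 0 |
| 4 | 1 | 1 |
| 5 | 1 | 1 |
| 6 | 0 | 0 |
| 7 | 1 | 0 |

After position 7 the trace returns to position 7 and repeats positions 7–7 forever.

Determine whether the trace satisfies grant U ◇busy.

Yes

Walking from position 0: ◇busy first holds at position 0, and grant holds at every earlier position along the way, so grant U ◇busy holds.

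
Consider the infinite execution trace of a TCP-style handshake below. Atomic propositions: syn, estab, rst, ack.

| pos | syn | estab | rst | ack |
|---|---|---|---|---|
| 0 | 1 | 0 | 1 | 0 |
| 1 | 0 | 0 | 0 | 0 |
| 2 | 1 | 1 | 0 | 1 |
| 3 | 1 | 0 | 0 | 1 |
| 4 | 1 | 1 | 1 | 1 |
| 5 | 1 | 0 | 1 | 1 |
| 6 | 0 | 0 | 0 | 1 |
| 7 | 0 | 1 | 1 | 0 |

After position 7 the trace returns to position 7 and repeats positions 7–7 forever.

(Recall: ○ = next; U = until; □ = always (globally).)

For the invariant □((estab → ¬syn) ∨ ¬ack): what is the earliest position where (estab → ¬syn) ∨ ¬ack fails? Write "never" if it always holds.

2

Check (estab → ¬syn) ∨ ¬ack at each position in order: 0 ✓, 1 ✓.
At position 2 the labels are {ack, estab, syn}, so (estab → ¬syn) ∨ ¬ack is false there. This is the first violation.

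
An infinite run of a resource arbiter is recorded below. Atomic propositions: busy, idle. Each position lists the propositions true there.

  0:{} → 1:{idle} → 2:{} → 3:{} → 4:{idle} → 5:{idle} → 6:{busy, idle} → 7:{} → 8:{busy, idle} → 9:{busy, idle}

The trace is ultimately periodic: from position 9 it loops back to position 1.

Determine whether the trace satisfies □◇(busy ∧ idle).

◇(busy ∧ idle) holds at every position 0..9, and those are all positions ever visited, so □◇(busy ∧ idle) holds.

Holds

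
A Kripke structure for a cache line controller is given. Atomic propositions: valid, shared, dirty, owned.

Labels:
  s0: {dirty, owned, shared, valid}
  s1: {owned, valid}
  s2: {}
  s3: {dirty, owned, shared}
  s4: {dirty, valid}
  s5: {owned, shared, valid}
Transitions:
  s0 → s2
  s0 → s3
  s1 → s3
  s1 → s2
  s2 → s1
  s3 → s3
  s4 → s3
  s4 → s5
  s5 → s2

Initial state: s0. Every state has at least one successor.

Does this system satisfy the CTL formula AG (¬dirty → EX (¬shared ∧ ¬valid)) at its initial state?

Does not hold

States satisfying ¬dirty → EX (¬shared ∧ ¬valid): {s0, s1, s3, s4, s5}.
States satisfying AG (¬dirty → EX (¬shared ∧ ¬valid)): {s3}.
s2 is reachable from s0 and violates ¬dirty → EX (¬shared ∧ ¬valid), so AG fails at s0.
s0 ∉ Sat(AG (¬dirty → EX (¬shared ∧ ¬valid))).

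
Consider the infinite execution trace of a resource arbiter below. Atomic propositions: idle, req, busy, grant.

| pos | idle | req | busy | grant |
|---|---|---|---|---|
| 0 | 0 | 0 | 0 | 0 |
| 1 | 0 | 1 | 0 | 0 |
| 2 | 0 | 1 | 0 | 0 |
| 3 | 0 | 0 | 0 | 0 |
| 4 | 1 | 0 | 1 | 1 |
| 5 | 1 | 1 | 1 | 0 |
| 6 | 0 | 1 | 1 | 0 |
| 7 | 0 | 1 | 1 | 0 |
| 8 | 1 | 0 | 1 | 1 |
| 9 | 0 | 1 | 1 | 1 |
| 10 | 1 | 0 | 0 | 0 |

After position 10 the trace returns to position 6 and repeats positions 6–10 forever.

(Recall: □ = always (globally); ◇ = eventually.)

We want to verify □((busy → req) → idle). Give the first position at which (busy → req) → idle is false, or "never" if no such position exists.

0

At position 0 the labels are {}, so (busy → req) → idle is false there. This is the first violation.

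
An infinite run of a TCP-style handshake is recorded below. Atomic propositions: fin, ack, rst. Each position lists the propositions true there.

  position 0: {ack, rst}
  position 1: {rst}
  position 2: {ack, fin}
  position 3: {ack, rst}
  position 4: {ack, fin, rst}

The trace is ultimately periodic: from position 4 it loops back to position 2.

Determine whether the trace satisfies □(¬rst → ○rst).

¬rst → ○rst holds at every position 0..4, and those are all positions ever visited, so □(¬rst → ○rst) holds.
Positions where ¬rst holds: 2.
Check ○rst at each: 2→ok.

Holds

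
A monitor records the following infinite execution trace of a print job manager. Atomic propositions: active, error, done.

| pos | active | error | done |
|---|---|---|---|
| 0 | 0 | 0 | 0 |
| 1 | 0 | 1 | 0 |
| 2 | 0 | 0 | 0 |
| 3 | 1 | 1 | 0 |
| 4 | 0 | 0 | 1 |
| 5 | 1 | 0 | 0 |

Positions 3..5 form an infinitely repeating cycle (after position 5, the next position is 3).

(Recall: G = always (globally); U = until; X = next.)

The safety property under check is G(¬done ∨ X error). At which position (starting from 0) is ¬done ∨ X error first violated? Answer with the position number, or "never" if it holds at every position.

Check ¬done ∨ X error at each position in order: 0 ✓, 1 ✓, 2 ✓, 3 ✓.
At position 4 the labels are {done} and the next position 5 has {active}, so ¬done ∨ X error is false there. This is the first violation.

4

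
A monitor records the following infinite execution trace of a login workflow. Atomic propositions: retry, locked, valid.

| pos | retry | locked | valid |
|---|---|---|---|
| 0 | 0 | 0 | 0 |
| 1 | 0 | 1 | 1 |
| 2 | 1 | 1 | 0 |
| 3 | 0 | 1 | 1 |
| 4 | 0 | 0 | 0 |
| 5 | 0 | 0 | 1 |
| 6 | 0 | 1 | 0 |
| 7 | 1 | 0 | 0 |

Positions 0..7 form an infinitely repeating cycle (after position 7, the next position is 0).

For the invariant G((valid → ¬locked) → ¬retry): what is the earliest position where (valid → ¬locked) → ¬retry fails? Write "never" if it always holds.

Check (valid → ¬locked) → ¬retry at each position in order: 0 ✓, 1 ✓.
At position 2 the labels are {locked, retry}, so (valid → ¬locked) → ¬retry is false there. This is the first violation.

2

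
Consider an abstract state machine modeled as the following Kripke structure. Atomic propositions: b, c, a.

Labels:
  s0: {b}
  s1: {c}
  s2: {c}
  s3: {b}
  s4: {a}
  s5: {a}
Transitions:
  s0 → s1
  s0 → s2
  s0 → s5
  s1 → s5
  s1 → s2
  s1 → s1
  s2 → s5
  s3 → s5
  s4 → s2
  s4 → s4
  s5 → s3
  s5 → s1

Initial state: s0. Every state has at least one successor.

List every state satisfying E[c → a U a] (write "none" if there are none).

States satisfying c → a: {s0, s3, s4, s5}.
States satisfying a: {s4, s5}.
States satisfying E[c → a U a]: {s0, s3, s4, s5}.

{s0, s3, s4, s5}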